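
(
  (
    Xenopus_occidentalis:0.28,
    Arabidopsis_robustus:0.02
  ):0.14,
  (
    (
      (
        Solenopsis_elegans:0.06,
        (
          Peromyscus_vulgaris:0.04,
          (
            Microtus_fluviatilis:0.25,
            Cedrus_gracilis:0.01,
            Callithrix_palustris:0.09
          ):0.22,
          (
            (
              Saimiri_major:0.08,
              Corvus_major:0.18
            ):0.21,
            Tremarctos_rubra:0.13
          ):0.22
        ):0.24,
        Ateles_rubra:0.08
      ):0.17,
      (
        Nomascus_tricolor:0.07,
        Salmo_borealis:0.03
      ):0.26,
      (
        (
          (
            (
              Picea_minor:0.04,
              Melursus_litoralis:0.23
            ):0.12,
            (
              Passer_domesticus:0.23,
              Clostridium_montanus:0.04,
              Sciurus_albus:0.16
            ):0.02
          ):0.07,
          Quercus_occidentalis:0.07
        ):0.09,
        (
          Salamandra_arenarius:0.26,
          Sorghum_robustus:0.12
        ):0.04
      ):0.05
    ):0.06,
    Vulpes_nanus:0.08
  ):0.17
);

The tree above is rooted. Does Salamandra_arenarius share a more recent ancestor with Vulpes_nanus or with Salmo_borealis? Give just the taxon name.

Salmo_borealis

The MRCA of Salamandra_arenarius and Salmo_borealis subtends ((Solenopsis_elegans,(Peromyscus_vulgaris,(Microtus_fluviatilis,Cedrus_gracilis,Callithrix_palustris),((Saimiri_major,Corvus_major),Tremarctos_rubra)),Ateles_rubra),(Nomascus_tricolor,Salmo_borealis),((((Picea_minor,Melursus_litoralis),(Passer_domesticus,Clostridium_montanus,Sciurus_albus)),Quercus_occidentalis),(Salamandra_arenarius,Sorghum_robustus))) (19 taxa).
The MRCA of Salamandra_arenarius and Vulpes_nanus subtends (((Solenopsis_elegans,(Peromyscus_vulgaris,(Microtus_fluviatilis,Cedrus_gracilis,Callithrix_palustris),((Saimiri_major,Corvus_major),Tremarctos_rubra)),Ateles_rubra),(Nomascus_tricolor,Salmo_borealis),((((Picea_minor,Melursus_litoralis),(Passer_domesticus,Clostridium_montanus,Sciurus_albus)),Quercus_occidentalis),(Salamandra_arenarius,Sorghum_robustus))),Vulpes_nanus) (20 taxa).
The first is nested inside the second, so Salamandra_arenarius shares a more recent common ancestor with Salmo_borealis.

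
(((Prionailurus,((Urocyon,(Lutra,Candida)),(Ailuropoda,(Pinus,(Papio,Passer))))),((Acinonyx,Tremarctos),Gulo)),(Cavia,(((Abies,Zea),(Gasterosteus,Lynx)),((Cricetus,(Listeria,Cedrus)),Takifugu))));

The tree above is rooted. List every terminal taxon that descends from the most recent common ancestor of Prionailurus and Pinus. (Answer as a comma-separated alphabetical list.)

Ailuropoda, Candida, Lutra, Papio, Passer, Pinus, Prionailurus, Urocyon

Tracing Prionailurus: it sits inside (Prionailurus,((Urocyon,(Lutra,Candida)),(Ailuropoda,(Pinus,(Papio,Passer))))).
Tracing Pinus: it sits inside (Pinus,(Papio,Passer)).
The smallest clade enclosing both is (Prionailurus,((Urocyon,(Lutra,Candida)),(Ailuropoda,(Pinus,(Papio,Passer))))); the answer is its 8 terminal taxa in alphabetical order.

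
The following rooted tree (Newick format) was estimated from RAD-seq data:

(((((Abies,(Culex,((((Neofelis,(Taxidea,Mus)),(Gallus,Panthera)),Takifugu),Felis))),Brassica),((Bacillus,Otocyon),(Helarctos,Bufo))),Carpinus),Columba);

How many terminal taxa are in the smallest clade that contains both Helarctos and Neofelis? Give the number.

14

The MRCA of Helarctos and Neofelis is the node subtending (((Abies,(Culex,((((Neofelis,(Taxidea,Mus)),(Gallus,Panthera)),Takifugu),Felis))),Brassica),((Bacillus,Otocyon),(Helarctos,Bufo))).
That clade contains 14 terminal taxa: Abies, Bacillus, Brassica, Bufo, Culex, Felis, Gallus, Helarctos, Mus, Neofelis, Otocyon, Panthera, Takifugu, Taxidea.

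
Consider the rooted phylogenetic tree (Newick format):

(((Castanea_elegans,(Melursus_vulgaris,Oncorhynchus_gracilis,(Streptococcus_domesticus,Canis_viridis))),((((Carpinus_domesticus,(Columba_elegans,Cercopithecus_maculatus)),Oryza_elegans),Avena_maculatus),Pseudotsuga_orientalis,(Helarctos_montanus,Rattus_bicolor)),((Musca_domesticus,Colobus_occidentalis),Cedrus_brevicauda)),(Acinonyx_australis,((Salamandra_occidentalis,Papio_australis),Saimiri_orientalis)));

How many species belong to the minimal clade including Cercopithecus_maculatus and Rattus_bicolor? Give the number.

8

The MRCA of Cercopithecus_maculatus and Rattus_bicolor is the node subtending ((((Carpinus_domesticus,(Columba_elegans,Cercopithecus_maculatus)),Oryza_elegans),Avena_maculatus),Pseudotsuga_orientalis,(Helarctos_montanus,Rattus_bicolor)).
That clade contains 8 terminal taxa: Avena_maculatus, Carpinus_domesticus, Cercopithecus_maculatus, Columba_elegans, Helarctos_montanus, Oryza_elegans, Pseudotsuga_orientalis, Rattus_bicolor.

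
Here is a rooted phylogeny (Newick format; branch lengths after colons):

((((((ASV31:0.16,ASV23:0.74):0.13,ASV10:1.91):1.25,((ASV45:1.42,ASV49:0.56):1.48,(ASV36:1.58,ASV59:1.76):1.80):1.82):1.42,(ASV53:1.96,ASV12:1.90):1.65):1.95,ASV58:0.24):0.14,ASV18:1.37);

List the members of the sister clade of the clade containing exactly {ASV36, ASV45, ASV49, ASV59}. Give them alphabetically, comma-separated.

ASV10, ASV23, ASV31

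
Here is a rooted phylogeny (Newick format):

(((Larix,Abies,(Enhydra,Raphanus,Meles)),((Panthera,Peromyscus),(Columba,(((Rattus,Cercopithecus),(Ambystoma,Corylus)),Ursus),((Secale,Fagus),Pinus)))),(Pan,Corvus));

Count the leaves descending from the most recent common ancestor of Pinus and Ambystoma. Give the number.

The MRCA of Pinus and Ambystoma is the node subtending (Columba,(((Rattus,Cercopithecus),(Ambystoma,Corylus)),Ursus),((Secale,Fagus),Pinus)).
That clade contains 9 terminal taxa: Ambystoma, Cercopithecus, Columba, Corylus, Fagus, Pinus, Rattus, Secale, Ursus.

9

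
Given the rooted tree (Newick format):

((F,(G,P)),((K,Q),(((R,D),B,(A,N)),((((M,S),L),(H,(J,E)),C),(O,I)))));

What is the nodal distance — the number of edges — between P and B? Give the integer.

7

The MRCA of P and B is the root of the tree.
From P up to that node: 3 branches. From B up to the same node: 4 branches. Total: 3 + 4 = 7.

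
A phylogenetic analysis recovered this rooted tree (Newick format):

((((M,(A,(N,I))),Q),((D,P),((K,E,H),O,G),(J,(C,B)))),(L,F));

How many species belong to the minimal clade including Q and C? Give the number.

The MRCA of Q and C is the node subtending (((M,(A,(N,I))),Q),((D,P),((K,E,H),O,G),(J,(C,B)))).
That clade contains 15 terminal taxa: A, B, C, D, E, G, H, I, J, K, M, N, O, P, Q.

15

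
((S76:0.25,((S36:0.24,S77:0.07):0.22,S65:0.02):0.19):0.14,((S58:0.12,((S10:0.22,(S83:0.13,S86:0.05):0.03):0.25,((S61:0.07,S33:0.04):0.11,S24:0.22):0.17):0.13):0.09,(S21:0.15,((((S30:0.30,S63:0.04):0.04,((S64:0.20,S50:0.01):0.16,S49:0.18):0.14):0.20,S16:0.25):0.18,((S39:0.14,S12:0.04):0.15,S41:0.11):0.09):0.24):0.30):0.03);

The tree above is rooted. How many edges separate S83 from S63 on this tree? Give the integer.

11

The MRCA of S83 and S63 is the node subtending ((S58,((S10,(S83,S86)),((S61,S33),S24))),(S21,((((S30,S63),((S64,S50),S49)),S16),((S39,S12),S41)))).
From S83 up to that node: 5 branches. From S63 up to the same node: 6 branches. Total: 5 + 6 = 11.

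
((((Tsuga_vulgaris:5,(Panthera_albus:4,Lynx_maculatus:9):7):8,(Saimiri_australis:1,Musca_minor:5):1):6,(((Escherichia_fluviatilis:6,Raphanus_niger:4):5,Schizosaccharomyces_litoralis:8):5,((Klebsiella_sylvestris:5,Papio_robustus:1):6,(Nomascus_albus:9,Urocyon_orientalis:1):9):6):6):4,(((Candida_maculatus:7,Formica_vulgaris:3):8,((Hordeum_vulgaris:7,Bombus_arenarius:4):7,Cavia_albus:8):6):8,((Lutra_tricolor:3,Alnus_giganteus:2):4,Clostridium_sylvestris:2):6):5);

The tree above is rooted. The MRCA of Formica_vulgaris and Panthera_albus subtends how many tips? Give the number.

The MRCA of Formica_vulgaris and Panthera_albus is the root, so the clade is the entire tree.
That clade contains 20 terminal taxa: Alnus_giganteus, Bombus_arenarius, Candida_maculatus, Cavia_albus, Clostridium_sylvestris, Escherichia_fluviatilis, Formica_vulgaris, Hordeum_vulgaris, Klebsiella_sylvestris, Lutra_tricolor, Lynx_maculatus, Musca_minor, Nomascus_albus, Panthera_albus, Papio_robustus, Raphanus_niger, Saimiri_australis, Schizosaccharomyces_litoralis, Tsuga_vulgaris, Urocyon_orientalis.

20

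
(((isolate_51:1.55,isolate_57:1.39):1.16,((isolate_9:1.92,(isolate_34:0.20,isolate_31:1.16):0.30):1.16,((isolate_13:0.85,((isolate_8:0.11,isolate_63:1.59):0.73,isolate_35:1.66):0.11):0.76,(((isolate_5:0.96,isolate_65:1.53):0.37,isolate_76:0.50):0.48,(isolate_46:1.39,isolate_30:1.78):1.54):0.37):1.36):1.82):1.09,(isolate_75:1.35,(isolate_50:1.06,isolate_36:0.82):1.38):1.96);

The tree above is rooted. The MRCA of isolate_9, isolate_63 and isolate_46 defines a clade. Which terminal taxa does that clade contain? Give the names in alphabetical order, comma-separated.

isolate_13, isolate_30, isolate_31, isolate_34, isolate_35, isolate_46, isolate_5, isolate_63, isolate_65, isolate_76, isolate_8, isolate_9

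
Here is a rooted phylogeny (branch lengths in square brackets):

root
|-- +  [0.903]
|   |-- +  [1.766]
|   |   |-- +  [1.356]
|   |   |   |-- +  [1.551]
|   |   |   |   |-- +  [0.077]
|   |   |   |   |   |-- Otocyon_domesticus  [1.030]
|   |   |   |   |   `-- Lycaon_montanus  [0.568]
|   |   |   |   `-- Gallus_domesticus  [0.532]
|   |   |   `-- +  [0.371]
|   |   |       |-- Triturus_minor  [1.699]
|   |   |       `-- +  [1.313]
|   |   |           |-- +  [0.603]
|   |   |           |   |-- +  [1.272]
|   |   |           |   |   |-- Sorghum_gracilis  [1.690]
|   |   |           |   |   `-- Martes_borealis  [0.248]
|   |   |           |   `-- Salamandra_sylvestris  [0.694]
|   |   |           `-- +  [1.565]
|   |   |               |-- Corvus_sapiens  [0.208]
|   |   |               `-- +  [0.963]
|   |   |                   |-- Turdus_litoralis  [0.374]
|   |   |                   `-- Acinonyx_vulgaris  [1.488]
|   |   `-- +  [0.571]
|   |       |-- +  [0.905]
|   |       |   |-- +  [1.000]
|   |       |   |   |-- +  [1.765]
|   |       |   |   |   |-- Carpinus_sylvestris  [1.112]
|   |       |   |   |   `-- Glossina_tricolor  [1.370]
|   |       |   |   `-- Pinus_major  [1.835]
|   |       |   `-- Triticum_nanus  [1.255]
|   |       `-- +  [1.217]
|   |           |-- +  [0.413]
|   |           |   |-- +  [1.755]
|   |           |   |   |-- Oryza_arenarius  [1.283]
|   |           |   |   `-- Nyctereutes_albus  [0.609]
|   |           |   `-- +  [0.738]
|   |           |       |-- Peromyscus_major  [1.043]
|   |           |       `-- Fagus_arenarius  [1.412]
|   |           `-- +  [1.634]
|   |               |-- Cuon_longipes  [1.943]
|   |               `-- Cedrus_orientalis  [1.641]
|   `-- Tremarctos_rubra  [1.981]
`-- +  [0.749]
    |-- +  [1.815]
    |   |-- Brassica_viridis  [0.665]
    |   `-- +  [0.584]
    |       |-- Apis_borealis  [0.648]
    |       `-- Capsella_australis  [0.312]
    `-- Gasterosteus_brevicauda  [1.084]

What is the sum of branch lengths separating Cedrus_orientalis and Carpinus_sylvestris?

The path runs Cedrus_orientalis → … → MRCA → … → Carpinus_sylvestris; the MRCA is the node subtending ((((Carpinus_sylvestris,Glossina_tricolor),Pinus_major),Triticum_nanus),(((Oryza_arenarius,Nyctereutes_albus),(Peromyscus_major,Fagus_arenarius)),(Cuon_longipes,Cedrus_orientalis))).
Branch lengths along that path: 1.641 + 1.634 + 1.217 + 0.905 + 1.000 + 1.765 + 1.112 = 9.274.

9.274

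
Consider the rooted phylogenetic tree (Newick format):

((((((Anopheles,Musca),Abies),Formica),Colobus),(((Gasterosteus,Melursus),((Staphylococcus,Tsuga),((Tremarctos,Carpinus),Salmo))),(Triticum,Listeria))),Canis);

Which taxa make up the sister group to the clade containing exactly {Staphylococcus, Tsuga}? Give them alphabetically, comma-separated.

The clade containing exactly {Staphylococcus, Tsuga} attaches to the tree at the node subtending ((Staphylococcus,Tsuga),((Tremarctos,Carpinus),Salmo)).
The other lineage descending from that same node — the sister group — is ((Tremarctos,Carpinus),Salmo); its 3 tips in alphabetical order are the answer.

Carpinus, Salmo, Tremarctos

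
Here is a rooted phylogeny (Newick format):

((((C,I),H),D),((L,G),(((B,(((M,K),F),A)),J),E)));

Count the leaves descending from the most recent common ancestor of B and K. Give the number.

5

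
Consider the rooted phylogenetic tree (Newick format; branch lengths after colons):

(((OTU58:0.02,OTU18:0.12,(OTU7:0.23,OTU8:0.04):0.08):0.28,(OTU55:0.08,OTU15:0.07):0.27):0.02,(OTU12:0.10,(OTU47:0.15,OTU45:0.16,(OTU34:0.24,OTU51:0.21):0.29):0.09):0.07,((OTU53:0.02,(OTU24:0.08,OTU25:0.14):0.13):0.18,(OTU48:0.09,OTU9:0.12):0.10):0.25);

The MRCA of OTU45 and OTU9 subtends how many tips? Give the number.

16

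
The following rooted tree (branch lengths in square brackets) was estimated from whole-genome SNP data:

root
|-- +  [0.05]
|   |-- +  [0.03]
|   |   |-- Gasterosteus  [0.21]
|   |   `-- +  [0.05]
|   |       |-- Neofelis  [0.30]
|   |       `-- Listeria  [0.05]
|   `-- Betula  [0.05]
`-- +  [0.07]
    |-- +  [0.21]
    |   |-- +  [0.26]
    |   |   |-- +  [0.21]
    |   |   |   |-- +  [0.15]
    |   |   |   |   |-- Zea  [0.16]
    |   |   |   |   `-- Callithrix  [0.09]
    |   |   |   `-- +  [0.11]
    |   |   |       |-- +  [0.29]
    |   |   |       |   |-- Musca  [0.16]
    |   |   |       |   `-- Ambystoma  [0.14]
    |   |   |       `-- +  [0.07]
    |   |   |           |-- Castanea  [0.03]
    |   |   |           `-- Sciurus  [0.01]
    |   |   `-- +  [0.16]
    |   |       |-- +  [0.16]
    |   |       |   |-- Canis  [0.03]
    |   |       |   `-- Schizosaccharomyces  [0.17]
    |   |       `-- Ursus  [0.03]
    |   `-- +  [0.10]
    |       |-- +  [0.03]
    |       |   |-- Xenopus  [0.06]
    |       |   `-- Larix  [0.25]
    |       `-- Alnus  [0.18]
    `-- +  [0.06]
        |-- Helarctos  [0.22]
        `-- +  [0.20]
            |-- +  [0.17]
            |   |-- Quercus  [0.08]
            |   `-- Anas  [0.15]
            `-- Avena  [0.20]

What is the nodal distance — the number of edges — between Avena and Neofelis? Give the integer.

8

The MRCA of Avena and Neofelis is the root of the tree.
From Avena up to that node: 4 branches. From Neofelis up to the same node: 4 branches. Total: 4 + 4 = 8.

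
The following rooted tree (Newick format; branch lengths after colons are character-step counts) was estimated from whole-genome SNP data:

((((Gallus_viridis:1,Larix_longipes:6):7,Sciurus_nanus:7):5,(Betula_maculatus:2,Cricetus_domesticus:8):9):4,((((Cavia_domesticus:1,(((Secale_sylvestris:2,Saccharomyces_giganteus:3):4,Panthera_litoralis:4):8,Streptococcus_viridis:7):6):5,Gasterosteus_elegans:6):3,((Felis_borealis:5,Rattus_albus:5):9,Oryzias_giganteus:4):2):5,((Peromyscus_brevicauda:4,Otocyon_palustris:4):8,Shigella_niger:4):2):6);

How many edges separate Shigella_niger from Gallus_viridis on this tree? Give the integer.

7

The MRCA of Shigella_niger and Gallus_viridis is the root of the tree.
From Shigella_niger up to that node: 3 branches. From Gallus_viridis up to the same node: 4 branches. Total: 3 + 4 = 7.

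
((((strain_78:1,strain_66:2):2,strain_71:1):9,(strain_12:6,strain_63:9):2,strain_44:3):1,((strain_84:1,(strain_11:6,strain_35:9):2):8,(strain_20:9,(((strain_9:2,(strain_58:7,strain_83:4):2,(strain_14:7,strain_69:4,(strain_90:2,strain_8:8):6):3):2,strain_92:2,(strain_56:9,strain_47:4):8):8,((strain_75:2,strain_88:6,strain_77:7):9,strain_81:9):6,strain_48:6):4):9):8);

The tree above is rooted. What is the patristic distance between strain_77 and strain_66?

57

The path runs strain_77 → … → MRCA → … → strain_66; the MRCA is the root of the tree.
Branch lengths along that path: 7 + 9 + 6 + 4 + 9 + 8 + 1 + 9 + 2 + 2 = 57.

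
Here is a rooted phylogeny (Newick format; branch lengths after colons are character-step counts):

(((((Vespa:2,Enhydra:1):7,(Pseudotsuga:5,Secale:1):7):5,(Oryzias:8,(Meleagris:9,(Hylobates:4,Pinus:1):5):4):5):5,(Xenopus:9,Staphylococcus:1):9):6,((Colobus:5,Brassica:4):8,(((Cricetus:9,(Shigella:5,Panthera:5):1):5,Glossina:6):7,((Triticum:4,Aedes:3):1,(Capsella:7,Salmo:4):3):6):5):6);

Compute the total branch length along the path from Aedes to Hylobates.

The path runs Aedes → … → MRCA → … → Hylobates; the MRCA is the root of the tree.
Branch lengths along that path: 3 + 1 + 6 + 5 + 6 + 6 + 5 + 5 + 4 + 5 + 4 = 50.

50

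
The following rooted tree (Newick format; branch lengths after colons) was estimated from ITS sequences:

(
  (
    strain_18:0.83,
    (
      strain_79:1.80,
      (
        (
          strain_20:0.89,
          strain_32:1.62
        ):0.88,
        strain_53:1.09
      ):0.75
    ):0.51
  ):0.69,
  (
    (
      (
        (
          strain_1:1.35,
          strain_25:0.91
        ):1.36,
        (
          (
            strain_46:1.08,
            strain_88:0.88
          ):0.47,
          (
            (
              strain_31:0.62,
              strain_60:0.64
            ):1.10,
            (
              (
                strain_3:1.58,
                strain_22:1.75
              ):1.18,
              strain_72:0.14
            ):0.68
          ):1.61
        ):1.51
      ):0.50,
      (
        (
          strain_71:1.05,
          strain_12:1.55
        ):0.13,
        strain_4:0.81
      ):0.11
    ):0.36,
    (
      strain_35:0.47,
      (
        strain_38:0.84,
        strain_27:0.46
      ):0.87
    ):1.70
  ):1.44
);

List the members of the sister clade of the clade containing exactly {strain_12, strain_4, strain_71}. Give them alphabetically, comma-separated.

strain_1, strain_22, strain_25, strain_3, strain_31, strain_46, strain_60, strain_72, strain_88

The clade containing exactly {strain_12, strain_4, strain_71} attaches to the tree at the node subtending (((strain_1,strain_25),((strain_46,strain_88),((strain_31,strain_60),((strain_3,strain_22),strain_72)))),((strain_71,strain_12),strain_4)).
The other lineage descending from that same node — the sister group — is ((strain_1,strain_25),((strain_46,strain_88),((strain_31,strain_60),((strain_3,strain_22),strain_72)))); its 9 tips in alphabetical order are the answer.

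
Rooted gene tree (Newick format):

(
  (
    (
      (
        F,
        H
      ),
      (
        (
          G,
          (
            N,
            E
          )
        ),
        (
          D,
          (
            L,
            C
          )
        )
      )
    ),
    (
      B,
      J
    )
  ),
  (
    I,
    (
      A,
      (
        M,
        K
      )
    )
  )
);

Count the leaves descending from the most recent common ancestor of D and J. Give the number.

10

The MRCA of D and J is the node subtending (((F,H),((G,(N,E)),(D,(L,C)))),(B,J)).
That clade contains 10 terminal taxa: B, C, D, E, F, G, H, J, L, N.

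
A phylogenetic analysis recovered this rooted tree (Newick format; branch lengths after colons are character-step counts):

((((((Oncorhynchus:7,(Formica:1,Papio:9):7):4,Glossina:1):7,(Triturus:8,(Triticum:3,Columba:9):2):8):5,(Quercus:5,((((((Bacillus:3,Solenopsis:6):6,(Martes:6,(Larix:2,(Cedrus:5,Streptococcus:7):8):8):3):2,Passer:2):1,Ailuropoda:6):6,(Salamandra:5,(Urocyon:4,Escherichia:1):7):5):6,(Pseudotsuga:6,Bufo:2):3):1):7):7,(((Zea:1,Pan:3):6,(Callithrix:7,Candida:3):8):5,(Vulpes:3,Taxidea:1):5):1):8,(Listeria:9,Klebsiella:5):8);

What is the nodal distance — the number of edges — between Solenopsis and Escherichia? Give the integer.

The MRCA of Solenopsis and Escherichia is the node subtending (((((Bacillus,Solenopsis),(Martes,(Larix,(Cedrus,Streptococcus)))),Passer),Ailuropoda),(Salamandra,(Urocyon,Escherichia))).
From Solenopsis up to that node: 5 branches. From Escherichia up to the same node: 3 branches. Total: 5 + 3 = 8.

8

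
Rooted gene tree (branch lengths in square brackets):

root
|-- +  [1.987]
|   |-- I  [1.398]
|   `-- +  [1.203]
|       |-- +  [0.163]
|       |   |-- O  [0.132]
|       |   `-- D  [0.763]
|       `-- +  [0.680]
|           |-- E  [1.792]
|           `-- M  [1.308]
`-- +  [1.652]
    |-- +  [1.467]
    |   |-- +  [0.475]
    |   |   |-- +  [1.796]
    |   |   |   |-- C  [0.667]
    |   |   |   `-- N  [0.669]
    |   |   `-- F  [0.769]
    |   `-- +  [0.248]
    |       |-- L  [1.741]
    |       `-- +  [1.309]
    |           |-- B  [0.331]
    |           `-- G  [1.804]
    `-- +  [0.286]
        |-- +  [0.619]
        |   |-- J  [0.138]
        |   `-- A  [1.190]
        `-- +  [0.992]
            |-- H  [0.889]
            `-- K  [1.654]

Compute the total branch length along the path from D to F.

The path runs D → … → MRCA → … → F; the MRCA is the root of the tree.
Branch lengths along that path: 0.763 + 0.163 + 1.203 + 1.987 + 1.652 + 1.467 + 0.475 + 0.769 = 8.479.

8.479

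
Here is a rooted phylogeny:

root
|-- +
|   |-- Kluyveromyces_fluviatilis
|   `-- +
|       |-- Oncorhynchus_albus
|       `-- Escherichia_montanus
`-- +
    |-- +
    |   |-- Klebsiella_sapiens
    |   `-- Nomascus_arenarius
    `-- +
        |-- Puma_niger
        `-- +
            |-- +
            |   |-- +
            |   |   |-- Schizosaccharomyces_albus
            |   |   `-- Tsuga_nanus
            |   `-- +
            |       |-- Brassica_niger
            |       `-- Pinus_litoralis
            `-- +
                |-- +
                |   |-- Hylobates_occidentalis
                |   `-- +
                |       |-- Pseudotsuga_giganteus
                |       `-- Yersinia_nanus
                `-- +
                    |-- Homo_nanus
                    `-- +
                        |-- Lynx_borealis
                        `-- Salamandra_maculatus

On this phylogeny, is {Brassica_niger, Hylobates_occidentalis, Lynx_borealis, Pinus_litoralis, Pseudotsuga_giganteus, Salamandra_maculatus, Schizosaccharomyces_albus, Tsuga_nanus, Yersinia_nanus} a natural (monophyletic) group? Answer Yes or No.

No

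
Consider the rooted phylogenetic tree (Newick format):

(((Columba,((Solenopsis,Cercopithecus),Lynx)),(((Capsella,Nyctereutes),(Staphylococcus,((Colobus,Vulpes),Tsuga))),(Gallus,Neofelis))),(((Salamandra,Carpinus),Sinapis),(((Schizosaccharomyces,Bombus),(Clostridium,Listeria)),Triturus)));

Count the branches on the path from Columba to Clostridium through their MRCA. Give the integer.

The MRCA of Columba and Clostridium is the root of the tree.
From Columba up to that node: 3 branches. From Clostridium up to the same node: 5 branches. Total: 3 + 5 = 8.

8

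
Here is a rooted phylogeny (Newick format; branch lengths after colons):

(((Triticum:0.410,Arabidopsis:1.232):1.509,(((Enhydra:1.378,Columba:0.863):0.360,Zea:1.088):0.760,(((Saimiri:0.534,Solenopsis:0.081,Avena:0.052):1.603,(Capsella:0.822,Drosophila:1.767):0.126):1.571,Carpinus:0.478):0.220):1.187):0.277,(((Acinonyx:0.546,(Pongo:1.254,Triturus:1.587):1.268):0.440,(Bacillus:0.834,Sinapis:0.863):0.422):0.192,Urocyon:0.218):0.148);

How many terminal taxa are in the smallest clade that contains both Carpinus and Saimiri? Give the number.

The MRCA of Carpinus and Saimiri is the node subtending (((Saimiri,Solenopsis,Avena),(Capsella,Drosophila)),Carpinus).
That clade contains 6 terminal taxa: Avena, Capsella, Carpinus, Drosophila, Saimiri, Solenopsis.

6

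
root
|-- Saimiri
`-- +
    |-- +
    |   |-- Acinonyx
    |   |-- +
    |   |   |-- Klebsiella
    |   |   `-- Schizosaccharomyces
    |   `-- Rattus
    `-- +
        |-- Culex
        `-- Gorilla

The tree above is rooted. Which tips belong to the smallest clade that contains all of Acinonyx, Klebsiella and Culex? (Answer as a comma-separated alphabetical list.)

Tracing Acinonyx: it sits inside (Acinonyx,(Klebsiella,Schizosaccharomyces),Rattus).
Tracing Klebsiella: it sits inside (Klebsiella,Schizosaccharomyces).
Tracing Culex: it sits inside (Culex,Gorilla).
The smallest clade enclosing all 3 is ((Acinonyx,(Klebsiella,Schizosaccharomyces),Rattus),(Culex,Gorilla)); the answer is its 6 terminal taxa in alphabetical order.

Acinonyx, Culex, Gorilla, Klebsiella, Rattus, Schizosaccharomyces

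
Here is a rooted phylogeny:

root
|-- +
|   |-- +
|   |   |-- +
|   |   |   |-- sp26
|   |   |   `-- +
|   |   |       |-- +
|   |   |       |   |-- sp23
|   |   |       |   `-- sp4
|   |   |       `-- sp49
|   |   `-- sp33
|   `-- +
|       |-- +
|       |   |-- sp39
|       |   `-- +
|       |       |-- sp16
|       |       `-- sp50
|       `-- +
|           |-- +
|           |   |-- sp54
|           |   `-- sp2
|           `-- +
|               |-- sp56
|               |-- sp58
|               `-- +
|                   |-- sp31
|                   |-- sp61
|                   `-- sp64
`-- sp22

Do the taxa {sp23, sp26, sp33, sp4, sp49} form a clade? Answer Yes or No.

The most recent common ancestor of these taxa subtends ((sp26,((sp23,sp4),sp49)),sp33).
That clade has exactly 5 tips — every listed taxon and nothing else — so the group is monophyletic.

Yes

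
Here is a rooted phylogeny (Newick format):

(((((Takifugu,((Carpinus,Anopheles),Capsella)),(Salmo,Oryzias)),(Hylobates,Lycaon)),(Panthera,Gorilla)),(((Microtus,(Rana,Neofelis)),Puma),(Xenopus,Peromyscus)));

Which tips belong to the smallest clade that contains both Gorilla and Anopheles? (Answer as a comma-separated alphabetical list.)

Tracing Gorilla: it sits inside (Panthera,Gorilla).
Tracing Anopheles: it sits inside (Carpinus,Anopheles).
The smallest clade enclosing both is ((((Takifugu,((Carpinus,Anopheles),Capsella)),(Salmo,Oryzias)),(Hylobates,Lycaon)),(Panthera,Gorilla)); the answer is its 10 terminal taxa in alphabetical order.

Anopheles, Capsella, Carpinus, Gorilla, Hylobates, Lycaon, Oryzias, Panthera, Salmo, Takifugu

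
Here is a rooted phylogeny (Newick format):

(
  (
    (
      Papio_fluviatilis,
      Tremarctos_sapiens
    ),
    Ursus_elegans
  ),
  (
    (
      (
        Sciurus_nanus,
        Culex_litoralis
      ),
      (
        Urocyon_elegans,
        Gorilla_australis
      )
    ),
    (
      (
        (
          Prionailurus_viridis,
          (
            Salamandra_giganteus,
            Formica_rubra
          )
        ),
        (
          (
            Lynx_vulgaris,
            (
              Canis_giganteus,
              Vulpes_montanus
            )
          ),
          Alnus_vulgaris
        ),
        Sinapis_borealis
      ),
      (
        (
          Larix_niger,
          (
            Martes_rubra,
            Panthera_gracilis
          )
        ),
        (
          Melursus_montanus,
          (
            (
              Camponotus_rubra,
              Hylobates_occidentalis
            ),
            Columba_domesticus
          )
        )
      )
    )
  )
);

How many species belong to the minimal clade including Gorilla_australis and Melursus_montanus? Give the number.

19

The MRCA of Gorilla_australis and Melursus_montanus is the node subtending (((Sciurus_nanus,Culex_litoralis),(Urocyon_elegans,Gorilla_australis)),(((Prionailurus_viridis,(Salamandra_giganteus,Formica_rubra)),((Lynx_vulgaris,(Canis_giganteus,Vulpes_montanus)),Alnus_vulgaris),Sinapis_borealis),((Larix_niger,(Martes_rubra,Panthera_gracilis)),(Melursus_montanus,((Camponotus_rubra,Hylobates_occidentalis),Columba_domesticus))))).
That clade contains 19 terminal taxa: Alnus_vulgaris, Camponotus_rubra, Canis_giganteus, Columba_domesticus, Culex_litoralis, Formica_rubra, Gorilla_australis, Hylobates_occidentalis, Larix_niger, Lynx_vulgaris, Martes_rubra, Melursus_montanus, Panthera_gracilis, Prionailurus_viridis, Salamandra_giganteus, Sciurus_nanus, Sinapis_borealis, Urocyon_elegans, Vulpes_montanus.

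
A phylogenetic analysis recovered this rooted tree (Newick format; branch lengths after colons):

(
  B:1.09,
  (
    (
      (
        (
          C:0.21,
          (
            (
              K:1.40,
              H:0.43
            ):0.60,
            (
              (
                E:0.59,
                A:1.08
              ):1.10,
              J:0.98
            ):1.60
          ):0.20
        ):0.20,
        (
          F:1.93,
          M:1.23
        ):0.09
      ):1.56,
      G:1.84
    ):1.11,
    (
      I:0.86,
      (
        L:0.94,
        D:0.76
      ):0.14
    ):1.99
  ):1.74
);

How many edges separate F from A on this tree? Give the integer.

7

The MRCA of F and A is the node subtending ((C,((K,H),((E,A),J))),(F,M)).
From F up to that node: 2 branches. From A up to the same node: 5 branches. Total: 2 + 5 = 7.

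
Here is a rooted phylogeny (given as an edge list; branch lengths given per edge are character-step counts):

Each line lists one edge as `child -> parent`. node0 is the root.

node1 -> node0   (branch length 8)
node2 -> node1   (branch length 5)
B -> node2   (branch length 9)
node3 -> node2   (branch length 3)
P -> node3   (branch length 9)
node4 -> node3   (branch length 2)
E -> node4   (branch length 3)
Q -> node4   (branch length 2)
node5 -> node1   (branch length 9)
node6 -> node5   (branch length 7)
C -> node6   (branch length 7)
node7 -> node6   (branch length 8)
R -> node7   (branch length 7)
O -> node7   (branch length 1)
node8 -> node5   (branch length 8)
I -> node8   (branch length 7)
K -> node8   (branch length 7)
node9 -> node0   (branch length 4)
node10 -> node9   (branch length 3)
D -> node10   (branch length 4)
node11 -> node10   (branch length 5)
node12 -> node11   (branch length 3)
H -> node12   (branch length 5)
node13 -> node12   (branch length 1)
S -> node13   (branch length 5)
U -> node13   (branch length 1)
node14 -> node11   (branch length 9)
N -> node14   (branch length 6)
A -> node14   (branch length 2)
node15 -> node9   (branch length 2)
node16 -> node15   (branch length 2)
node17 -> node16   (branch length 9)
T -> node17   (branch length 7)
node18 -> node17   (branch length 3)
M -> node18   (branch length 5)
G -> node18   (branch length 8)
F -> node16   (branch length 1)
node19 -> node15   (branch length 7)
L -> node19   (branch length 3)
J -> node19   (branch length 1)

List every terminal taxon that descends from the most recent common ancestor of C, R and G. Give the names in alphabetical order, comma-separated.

A, B, C, D, E, F, G, H, I, J, K, L, M, N, O, P, Q, R, S, T, U

Tracing C: it sits inside (C,(R,O)).
Tracing R: it sits inside (R,O).
Tracing G: it sits inside (M,G).
The smallest clade enclosing all 3 is the whole tree (their MRCA is the root), so the answer is all 21 tips in alphabetical order.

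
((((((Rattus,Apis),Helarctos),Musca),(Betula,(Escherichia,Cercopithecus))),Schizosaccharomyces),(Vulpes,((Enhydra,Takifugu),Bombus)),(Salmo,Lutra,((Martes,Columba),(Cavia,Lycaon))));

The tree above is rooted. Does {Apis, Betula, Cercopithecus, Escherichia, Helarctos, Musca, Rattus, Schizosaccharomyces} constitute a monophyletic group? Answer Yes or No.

Yes

The most recent common ancestor of these taxa subtends (((((Rattus,Apis),Helarctos),Musca),(Betula,(Escherichia,Cercopithecus))),Schizosaccharomyces).
That clade has exactly 8 tips — every listed taxon and nothing else — so the group is monophyletic.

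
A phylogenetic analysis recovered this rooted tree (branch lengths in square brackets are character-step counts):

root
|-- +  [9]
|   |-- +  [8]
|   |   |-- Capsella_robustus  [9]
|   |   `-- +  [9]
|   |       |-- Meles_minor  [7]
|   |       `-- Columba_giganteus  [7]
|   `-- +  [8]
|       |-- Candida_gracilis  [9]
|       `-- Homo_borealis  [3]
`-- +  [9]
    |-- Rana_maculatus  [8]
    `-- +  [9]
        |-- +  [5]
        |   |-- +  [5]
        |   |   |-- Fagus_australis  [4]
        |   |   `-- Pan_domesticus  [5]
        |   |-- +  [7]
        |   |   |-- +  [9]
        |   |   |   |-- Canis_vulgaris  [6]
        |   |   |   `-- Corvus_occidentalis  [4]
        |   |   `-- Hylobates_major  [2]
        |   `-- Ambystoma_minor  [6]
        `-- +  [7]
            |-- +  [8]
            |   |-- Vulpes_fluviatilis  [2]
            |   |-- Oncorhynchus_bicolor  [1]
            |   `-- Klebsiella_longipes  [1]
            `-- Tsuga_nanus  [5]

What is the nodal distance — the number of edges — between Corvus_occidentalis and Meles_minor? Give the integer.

10

The MRCA of Corvus_occidentalis and Meles_minor is the root of the tree.
From Corvus_occidentalis up to that node: 6 branches. From Meles_minor up to the same node: 4 branches. Total: 6 + 4 = 10.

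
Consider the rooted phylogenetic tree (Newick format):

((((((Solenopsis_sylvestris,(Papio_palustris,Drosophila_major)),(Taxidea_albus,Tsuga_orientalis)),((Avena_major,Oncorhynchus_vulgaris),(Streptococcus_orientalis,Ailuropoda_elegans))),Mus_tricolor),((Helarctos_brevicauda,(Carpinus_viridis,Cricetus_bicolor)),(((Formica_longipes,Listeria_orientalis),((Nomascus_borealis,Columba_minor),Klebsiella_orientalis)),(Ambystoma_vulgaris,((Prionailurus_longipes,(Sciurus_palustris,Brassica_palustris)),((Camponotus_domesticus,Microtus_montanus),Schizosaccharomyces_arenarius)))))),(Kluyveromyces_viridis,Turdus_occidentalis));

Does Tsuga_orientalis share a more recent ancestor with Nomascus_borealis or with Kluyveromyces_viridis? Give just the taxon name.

Nomascus_borealis

The MRCA of Tsuga_orientalis and Nomascus_borealis subtends (((((Solenopsis_sylvestris,(Papio_palustris,Drosophila_major)),(Taxidea_albus,Tsuga_orientalis)),((Avena_major,Oncorhynchus_vulgaris),(Streptococcus_orientalis,Ailuropoda_elegans))),Mus_tricolor),((Helarctos_brevicauda,(Carpinus_viridis,Cricetus_bicolor)),(((Formica_longipes,Listeria_orientalis),((Nomascus_borealis,Columba_minor),Klebsiella_orientalis)),(Ambystoma_vulgaris,((Prionailurus_longipes,(Sciurus_palustris,Brassica_palustris)),((Camponotus_domesticus,Microtus_montanus),Schizosaccharomyces_arenarius)))))) (25 taxa).
The MRCA of Tsuga_orientalis and Kluyveromyces_viridis is the root, subtending the entire tree (27 taxa).
The first is nested inside the second, so Tsuga_orientalis shares a more recent common ancestor with Nomascus_borealis.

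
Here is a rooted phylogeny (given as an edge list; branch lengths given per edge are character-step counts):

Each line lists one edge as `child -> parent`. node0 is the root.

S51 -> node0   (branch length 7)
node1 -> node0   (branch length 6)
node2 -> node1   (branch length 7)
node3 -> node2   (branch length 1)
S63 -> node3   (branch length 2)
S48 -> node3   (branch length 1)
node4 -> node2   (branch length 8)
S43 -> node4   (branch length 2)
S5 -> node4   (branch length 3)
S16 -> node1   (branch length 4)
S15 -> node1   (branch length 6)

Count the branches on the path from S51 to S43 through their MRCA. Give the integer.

5

The MRCA of S51 and S43 is the root of the tree.
From S51 up to that node: 1 branch. From S43 up to the same node: 4 branches. Total: 1 + 4 = 5.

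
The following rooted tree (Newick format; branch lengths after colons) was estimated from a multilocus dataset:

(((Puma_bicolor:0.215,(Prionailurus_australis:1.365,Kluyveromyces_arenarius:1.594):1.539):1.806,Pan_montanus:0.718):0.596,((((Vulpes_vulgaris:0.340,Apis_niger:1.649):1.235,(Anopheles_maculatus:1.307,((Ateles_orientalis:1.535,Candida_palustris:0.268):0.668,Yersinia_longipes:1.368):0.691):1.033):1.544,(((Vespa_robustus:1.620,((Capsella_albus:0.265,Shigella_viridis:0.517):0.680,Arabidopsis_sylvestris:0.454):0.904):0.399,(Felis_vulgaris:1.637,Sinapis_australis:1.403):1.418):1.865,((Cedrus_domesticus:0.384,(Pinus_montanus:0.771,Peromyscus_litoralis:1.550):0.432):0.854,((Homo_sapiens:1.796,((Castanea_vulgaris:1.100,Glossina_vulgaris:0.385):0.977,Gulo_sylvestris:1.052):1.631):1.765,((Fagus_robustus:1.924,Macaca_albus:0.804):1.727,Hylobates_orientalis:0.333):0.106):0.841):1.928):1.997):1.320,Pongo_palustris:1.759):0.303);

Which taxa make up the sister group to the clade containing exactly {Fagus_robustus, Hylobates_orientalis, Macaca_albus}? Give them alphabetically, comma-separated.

The clade containing exactly {Fagus_robustus, Hylobates_orientalis, Macaca_albus} attaches to the tree at the node subtending ((Homo_sapiens,((Castanea_vulgaris,Glossina_vulgaris),Gulo_sylvestris)),((Fagus_robustus,Macaca_albus),Hylobates_orientalis)).
The other lineage descending from that same node — the sister group — is (Homo_sapiens,((Castanea_vulgaris,Glossina_vulgaris),Gulo_sylvestris)); its 4 tips in alphabetical order are the answer.

Castanea_vulgaris, Glossina_vulgaris, Gulo_sylvestris, Homo_sapiens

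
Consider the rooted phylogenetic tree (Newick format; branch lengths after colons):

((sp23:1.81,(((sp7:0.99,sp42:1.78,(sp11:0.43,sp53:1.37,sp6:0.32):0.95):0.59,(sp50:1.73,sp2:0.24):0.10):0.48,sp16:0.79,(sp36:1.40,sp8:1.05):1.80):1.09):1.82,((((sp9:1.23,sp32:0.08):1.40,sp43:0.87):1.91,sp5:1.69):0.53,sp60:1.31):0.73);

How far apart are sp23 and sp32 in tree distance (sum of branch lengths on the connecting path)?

8.28

The path runs sp23 → … → MRCA → … → sp32; the MRCA is the root of the tree.
Branch lengths along that path: 1.81 + 1.82 + 0.73 + 0.53 + 1.91 + 1.40 + 0.08 = 8.28.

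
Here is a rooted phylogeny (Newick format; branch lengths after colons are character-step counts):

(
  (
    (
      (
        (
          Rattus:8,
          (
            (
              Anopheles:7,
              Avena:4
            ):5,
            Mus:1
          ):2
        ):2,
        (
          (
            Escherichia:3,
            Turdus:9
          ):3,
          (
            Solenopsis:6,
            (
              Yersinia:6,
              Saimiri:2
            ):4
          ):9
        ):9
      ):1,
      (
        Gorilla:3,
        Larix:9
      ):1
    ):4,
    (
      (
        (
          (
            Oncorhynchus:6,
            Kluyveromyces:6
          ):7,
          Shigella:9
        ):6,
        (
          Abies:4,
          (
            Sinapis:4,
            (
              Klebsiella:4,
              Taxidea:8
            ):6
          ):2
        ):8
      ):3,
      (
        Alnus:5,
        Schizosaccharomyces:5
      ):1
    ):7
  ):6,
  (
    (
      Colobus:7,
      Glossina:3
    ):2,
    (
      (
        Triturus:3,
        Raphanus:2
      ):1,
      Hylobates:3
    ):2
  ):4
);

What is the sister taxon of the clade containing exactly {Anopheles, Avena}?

The clade containing exactly {Anopheles, Avena} attaches to the tree at the node subtending ((Anopheles,Avena),Mus).
The other lineage descending from that same node — the sister group — is the single tip Mus.

Mus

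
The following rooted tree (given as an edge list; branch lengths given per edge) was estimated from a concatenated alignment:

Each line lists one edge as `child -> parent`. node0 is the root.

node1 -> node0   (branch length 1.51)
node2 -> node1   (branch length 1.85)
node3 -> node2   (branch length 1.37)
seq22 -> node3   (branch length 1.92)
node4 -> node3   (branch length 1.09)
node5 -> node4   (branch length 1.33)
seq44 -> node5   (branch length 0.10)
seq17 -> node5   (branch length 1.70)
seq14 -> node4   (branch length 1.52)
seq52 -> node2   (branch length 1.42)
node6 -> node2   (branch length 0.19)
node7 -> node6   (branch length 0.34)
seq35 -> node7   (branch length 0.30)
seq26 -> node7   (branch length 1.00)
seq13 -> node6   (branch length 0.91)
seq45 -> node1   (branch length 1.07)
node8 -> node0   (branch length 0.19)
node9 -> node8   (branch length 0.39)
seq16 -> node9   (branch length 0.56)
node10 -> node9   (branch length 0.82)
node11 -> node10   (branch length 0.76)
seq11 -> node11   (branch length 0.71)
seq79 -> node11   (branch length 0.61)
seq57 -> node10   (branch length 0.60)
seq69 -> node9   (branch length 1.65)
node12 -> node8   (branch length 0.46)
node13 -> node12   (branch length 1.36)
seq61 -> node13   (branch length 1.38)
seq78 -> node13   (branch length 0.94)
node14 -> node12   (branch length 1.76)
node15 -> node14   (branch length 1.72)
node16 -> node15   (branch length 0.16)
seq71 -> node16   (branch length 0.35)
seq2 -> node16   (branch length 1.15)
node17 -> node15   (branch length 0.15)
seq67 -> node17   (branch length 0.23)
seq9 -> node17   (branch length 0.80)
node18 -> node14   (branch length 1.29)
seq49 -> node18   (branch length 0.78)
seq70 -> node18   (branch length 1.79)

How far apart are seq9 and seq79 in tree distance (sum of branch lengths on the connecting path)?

The path runs seq9 → … → MRCA → … → seq79; the MRCA is the node subtending ((seq16,((seq11,seq79),seq57),seq69),((seq61,seq78),(((seq71,seq2),(seq67,seq9)),(seq49,seq70)))).
Branch lengths along that path: 0.80 + 0.15 + 1.72 + 1.76 + 0.46 + 0.39 + 0.82 + 0.76 + 0.61 = 7.47.

7.47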